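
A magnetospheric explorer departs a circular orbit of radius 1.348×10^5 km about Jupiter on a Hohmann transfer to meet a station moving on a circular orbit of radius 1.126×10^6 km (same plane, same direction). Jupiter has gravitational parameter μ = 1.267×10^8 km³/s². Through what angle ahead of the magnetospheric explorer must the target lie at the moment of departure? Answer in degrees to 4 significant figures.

φ = 104.6°

The Hohmann ellipse has a_t = (r₁ + r₂)/2 = 6.304×10^5 km.
The half-period of the transfer ellipse is t = π√(a_t³/μ) = 1.397×10^5 s.
The target's mean motion on its circular orbit is ω₂ = √(μ/r₂³) = 9.421×10^-6 rad/s.
Angle swept by the target during transfer: ω₂·t = 1.316 rad = 75.40°.
Arrival is 180° from departure on the ellipse, so φ = 180° − 75.40° = 104.6°.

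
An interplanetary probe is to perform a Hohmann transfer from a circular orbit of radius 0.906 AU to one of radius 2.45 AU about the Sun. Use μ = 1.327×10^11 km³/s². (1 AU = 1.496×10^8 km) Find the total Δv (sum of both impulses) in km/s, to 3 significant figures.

Δv = 11.6 km/s

In km: r₁ = 0.906 × 1.496×10^8 = 1.355376×10^8 km; r₂ = 2.45 × 1.496×10^8 = 3.6652×10^8 km.
The Hohmann ellipse has a_t = (r₁ + r₂)/2 = 2.510288×10^8 km.
Circular speed at r₁: v₁ = √(μ/r₁) = √(1.327×10^11/1.355376×10^8) = 31.29000 km/s.
Transfer-orbit speed at r₁ (vis-viva): v_p = √[μ(2/r₁ − 1/a_t)] = 37.80878 km/s.
First burn Δv₁ = |v_p − v₁| = 6.51878 km/s.
At r₂, v₂ = √(μ/r₂) = 19.02771 km/s.
Transfer-orbit speed at r₂: v_a = √[μ(2/r₂ − 1/a_t)] = 13.98153 km/s.
Second burn Δv₂ = |v₂ − v_a| = 5.04618 km/s.
Δv = Δv₁ + Δv₂ = 6.51878 + 5.04618 = 11.56 km/s.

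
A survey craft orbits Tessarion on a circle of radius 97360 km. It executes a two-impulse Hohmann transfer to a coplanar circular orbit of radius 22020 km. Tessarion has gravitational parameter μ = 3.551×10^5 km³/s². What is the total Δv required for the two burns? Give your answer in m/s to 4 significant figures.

Transfer-ellipse semi-major axis a_t = (r₁ + r₂)/2 = (97360 + 22020)/2 = 59690 km.
At r₁ the circular-orbit speed is v₁ = √(μ/r₁) = 1.9098 km/s.
Transfer-orbit speed at r₁ (v² = μ(2/r − 1/a)): v_a = √[μ(2/r₁ − 1/a_t)] = 1.1600 km/s.
First burn Δv₁ = |v_a − v₁| = 0.7498 km/s.
At r₂, v₂ = √(μ/r₂) = 4.016 km/s.
Transfer-orbit speed at r₂: v_p = √[μ(2/r₂ − 1/a_t)] = 5.129 km/s.
Second burn Δv₂ = |v₂ − v_p| = 1.113 km/s.
Δv = Δv₁ + Δv₂ = 0.7498 + 1.113 = 1.863 km/s.

Δv = 1863 m/s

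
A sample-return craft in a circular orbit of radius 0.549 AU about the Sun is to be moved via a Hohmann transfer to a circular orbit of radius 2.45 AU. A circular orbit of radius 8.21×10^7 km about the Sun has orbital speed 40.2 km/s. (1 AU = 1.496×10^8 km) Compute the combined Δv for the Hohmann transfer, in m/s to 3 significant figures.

Δv = 18700 m/s

From the circular-orbit relation v² = μ/r at r = 8.21×10^7 km: μ = v²r = (40.2)² × 8.21×10^7 = 1.32677×10^11 km³/s².
In km: r₁ = 0.549 × 1.496×10^8 = 8.21304×10^7 km; r₂ = 2.45 × 1.496×10^8 = 3.6652×10^8 km.
The Hohmann ellipse has a_t = (r₁ + r₂)/2 = 2.243252×10^8 km.
Circular speed at r₁: v₁ = √(μ/r₁) = √(1.32677×10^11/8.21304×10^7) = 40.1926 km/s.
Transfer-orbit speed at r₁ (v² = μ(2/r − 1/a)): v_p = √[μ(2/r₁ − 1/a_t)] = 51.3754 km/s.
First burn Δv₁ = |v_p − v₁| = 11.183 km/s.
Circular speed at r₂: v₂ = √(μ/r₂) = 19.0261 km/s.
Transfer-orbit speed at r₂: v_a = √[μ(2/r₂ − 1/a_t)] = 11.5123 km/s.
Second burn Δv₂ = |v₂ − v_a| = 7.5138 km/s.
Δv = Δv₁ + Δv₂ = 11.183 + 7.5138 = 18.70 km/s.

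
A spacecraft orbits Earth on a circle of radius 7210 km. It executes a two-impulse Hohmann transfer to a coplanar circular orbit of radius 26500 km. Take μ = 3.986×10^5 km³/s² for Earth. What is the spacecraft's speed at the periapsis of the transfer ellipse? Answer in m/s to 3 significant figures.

Semi-major axis of the transfer orbit: a_t = (7210 + 26500)/2 = 16855 km.
The periapsis of the transfer ellipse is at r = 7210 km.
Vis-viva: v = √[μ(2/r − 1/a_t)] = √[3.986×10^5 × (2/7210 − 1/16855)] = 9.323 km/s.

v = 9320 m/s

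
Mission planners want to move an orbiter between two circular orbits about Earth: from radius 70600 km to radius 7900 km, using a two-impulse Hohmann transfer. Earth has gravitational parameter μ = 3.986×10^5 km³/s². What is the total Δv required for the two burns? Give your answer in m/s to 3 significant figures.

The Hohmann ellipse has a_t = (r₁ + r₂)/2 = 39250 km.
At r₁ the circular-orbit speed is v₁ = √(μ/r₁) = 2.376 km/s.
Transfer-orbit speed at r₁ (vis-viva equation): v_a = √[μ(2/r₁ − 1/a_t)] = 1.066 km/s.
First burn Δv₁ = |v_a − v₁| = 1.310 km/s.
Circular speed at r₂: v₂ = √(μ/r₂) = 7.1032 km/s.
Transfer-orbit speed at r₂: v_p = √[μ(2/r₂ − 1/a_t)] = 9.5266 km/s.
Second burn Δv₂ = |v₂ − v_p| = 2.423 km/s.
Δv = Δv₁ + Δv₂ = 1.310 + 2.423 = 3.733 km/s.

Δv = 3730 m/s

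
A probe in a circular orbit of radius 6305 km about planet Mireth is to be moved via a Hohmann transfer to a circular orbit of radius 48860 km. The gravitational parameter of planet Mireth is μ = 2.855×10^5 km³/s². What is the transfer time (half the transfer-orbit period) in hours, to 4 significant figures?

t = 7.482 hours

Semi-major axis of the transfer orbit: a_t = (6305 + 48860)/2 = 27582.5 km.
By Kepler's third law the transfer-orbit period is T = 2π√(a_t³/μ), so t = T/2 = 26934 s.
Converting: 26934 s ÷ 3600 s/hour = 7.482 hours.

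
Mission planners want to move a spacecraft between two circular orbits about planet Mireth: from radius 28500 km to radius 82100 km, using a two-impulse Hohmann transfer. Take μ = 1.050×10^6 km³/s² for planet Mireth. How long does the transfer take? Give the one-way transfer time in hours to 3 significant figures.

t = 11.1 hours

The Hohmann ellipse has a_t = (r₁ + r₂)/2 = 55300 km.
By Kepler's third law the transfer-orbit period is T = 2π√(a_t³/μ), so t = T/2 = 39870 s.
Converting: 39870 s ÷ 3600 s/hour = 11.1 hours.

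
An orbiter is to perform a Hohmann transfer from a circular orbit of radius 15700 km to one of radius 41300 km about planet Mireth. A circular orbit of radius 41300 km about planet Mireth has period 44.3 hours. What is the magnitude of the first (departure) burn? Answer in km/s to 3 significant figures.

From Kepler's third law T² = 4π²r³/μ at r = 41300 km, T = 44.3 hours = 44.3 × 3600 s = 1.5948×10^5 s: μ = 4π²r³/T² = 1.09345×10^5 km³/s².
The Hohmann ellipse has a_t = (r₁ + r₂)/2 = 28500 km.
Circular speed at r = 15700 km: v_c = √(μ/r) = 2.6391 km/s.
Vis-viva on the transfer ellipse at r = 15700 km gives v_t = √[μ(2/r − 1/a_t)] = 3.1769 km/s.
Δv₁ = |v_t − v_c| = |3.1769 − 2.6391| = 0.5378 km/s.

Δv₁ = 0.538 km/s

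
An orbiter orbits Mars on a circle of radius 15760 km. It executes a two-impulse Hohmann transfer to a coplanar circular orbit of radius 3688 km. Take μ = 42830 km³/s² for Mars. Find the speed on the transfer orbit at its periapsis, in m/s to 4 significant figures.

Semi-major axis of the transfer orbit: a_t = (15760 + 3688)/2 = 9724 km.
The periapsis of the transfer ellipse is at r = 3688 km.
Vis-viva: v = √[μ(2/r − 1/a_t)] = √[42830 × (2/3688 − 1/9724)] = 4.338 km/s.

v = 4338 m/s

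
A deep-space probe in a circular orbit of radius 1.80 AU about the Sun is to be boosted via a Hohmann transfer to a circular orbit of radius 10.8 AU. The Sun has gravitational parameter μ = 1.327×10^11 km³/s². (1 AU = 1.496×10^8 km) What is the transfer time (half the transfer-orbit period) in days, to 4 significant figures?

t = 2888 days

In km: r₁ = 1.80 × 1.496×10^8 = 2.6928×10^8 km; r₂ = 10.8 × 1.496×10^8 = 1.61568×10^9 km.
The Hohmann ellipse has a_t = (r₁ + r₂)/2 = 9.4248×10^8 km.
By Kepler's third law the transfer-orbit period is T = 2π√(a_t³/μ), so t = T/2 = 2.495×10^8 s.
Converting: 2.495×10^8 s ÷ 86400 s/day = 2888 days.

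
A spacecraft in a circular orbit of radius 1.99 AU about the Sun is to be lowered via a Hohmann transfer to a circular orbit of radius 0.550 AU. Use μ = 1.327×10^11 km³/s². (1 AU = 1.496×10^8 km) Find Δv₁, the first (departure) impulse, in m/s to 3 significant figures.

In km: r₁ = 1.99 × 1.496×10^8 = 2.97704×10^8 km; r₂ = 0.550 × 1.496×10^8 = 8.228×10^7 km.
The Hohmann ellipse has a_t = (r₁ + r₂)/2 = 1.89992×10^8 km.
Circular speed at r = 2.97704×10^8 km: v_c = √(μ/r) = 21.113 km/s.
Transfer-orbit speed at the same r (vis-viva, a = a_t): v_t = √[μ(2/r − 1/a_t)] = 13.894 km/s.
Δv₁ = |v_t − v_c| = |13.894 − 21.113| = 7.219 km/s.

Δv₁ = 7220 m/s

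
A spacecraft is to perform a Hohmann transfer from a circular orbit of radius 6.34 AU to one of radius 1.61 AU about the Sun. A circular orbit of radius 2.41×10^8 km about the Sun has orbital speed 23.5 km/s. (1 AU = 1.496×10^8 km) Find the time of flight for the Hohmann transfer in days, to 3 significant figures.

t = 1450 days

From the circular-orbit relation v² = μ/r at r = 2.41×10^8 km: μ = v²r = (23.5)² × 2.41×10^8 = 1.33092×10^11 km³/s².
In km: r₁ = 6.34 × 1.496×10^8 = 9.48464×10^8 km; r₂ = 1.61 × 1.496×10^8 = 2.40856×10^8 km.
Transfer-ellipse semi-major axis a_t = (r₁ + r₂)/2 = (9.48464×10^8 + 2.40856×10^8)/2 = 5.9466×10^8 km.
Transfer time t = π√(a_t³/μ) = π√((5.9466×10^8)³ / 1.33092×10^11) = 1.249×10^8 s.
Converting: 1.249×10^8 s ÷ 86400 s/day = 1450 days.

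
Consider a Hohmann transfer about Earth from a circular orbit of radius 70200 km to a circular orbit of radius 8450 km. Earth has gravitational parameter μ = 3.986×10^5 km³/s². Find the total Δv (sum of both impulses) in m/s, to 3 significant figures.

Δv = 3590 m/s

Transfer-ellipse semi-major axis a_t = (r₁ + r₂)/2 = (70200 + 8450)/2 = 39325 km.
Circular speed at r₁: v₁ = √(μ/r₁) = √(3.986×10^5/70200) = 2.3829 km/s.
Transfer-orbit speed at r₁ (v² = μ(2/r − 1/a)): v_a = √[μ(2/r₁ − 1/a_t)] = 1.1046 km/s.
First burn Δv₁ = |v_a − v₁| = 1.2783 km/s.
At r₂, v₂ = √(μ/r₂) = 6.86816 km/s.
Transfer-orbit speed at r₂: v_p = √[μ(2/r₂ − 1/a_t)] = 9.17645 km/s.
Second burn Δv₂ = |v₂ − v_p| = 2.3083 km/s.
Total Δv = Δv₁ + Δv₂ = 3.587 km/s.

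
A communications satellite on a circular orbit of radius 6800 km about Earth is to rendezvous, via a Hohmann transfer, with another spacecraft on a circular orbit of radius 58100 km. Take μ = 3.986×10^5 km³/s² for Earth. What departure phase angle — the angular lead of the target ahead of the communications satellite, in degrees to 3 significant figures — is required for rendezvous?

Transfer-ellipse semi-major axis a_t = (r₁ + r₂)/2 = (6800 + 58100)/2 = 32450 km.
Transfer time t = π√(a_t³/μ) = 29087 s.
The target's mean motion on its circular orbit is ω₂ = √(μ/r₂³) = 4.5082×10^-5 rad/s.
Angle swept by the target during transfer: ω₂·t = 1.3113 rad = 75.13°.
Arrival is 180° from departure on the ellipse, so φ = 180° − 75.13° = 105°.

φ = 105°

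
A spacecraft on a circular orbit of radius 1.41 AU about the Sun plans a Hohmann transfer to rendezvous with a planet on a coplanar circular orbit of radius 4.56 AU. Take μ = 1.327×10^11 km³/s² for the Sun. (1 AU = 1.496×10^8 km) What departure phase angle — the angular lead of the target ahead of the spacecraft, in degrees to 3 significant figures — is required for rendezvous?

φ = 84.7°

In km: r₁ = 1.41 × 1.496×10^8 = 2.10936×10^8 km; r₂ = 4.56 × 1.496×10^8 = 6.82176×10^8 km.
Semi-major axis of the transfer orbit: a_t = (2.10936×10^8 + 6.82176×10^8)/2 = 4.46556×10^8 km.
The half-period of the transfer ellipse is t = π√(a_t³/μ) = 8.1382×10^7 s.
The target's mean motion on its circular orbit is ω₂ = √(μ/r₂³) = 2.0445×10^-8 rad/s.
Angle swept by the target during transfer: ω₂·t = 1.6639 rad = 95.33°.
Arrival is 180° from departure on the ellipse, so φ = 180° − 95.33° = 84.7°.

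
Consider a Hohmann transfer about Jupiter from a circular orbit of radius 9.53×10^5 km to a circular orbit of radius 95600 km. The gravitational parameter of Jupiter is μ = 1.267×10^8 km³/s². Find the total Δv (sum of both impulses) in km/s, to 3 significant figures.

Δv = 19.3 km/s

Semi-major axis of the transfer orbit: a_t = (9.530×10^5 + 95600)/2 = 5.243×10^5 km.
Circular speed at r₁: v₁ = √(μ/r₁) = √(1.267×10^8/9.530×10^5) = 11.53033 km/s.
On the transfer ellipse at r₁, vis-viva equation gives v_a = √[μ(2/r₁ − 1/a_t)] = 4.923579 km/s.
First burn Δv₁ = |v_a − v₁| = 6.6068 km/s.
Circular speed at r₂: v₂ = √(μ/r₂) = 36.405 km/s.
Transfer-orbit speed at r₂: v_p = √[μ(2/r₂ − 1/a_t)] = 49.081 km/s.
Second burn Δv₂ = |v₂ − v_p| = 12.676 km/s.
Δv = Δv₁ + Δv₂ = 6.6068 + 12.676 = 19.28 km/s.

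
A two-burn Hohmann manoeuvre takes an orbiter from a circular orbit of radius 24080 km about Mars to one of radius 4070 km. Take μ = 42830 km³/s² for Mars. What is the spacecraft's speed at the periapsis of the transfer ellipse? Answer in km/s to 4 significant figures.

v = 4.243 km/s

Transfer-ellipse semi-major axis a_t = (r₁ + r₂)/2 = (24080 + 4070)/2 = 14075 km.
The periapsis of the transfer ellipse is at r = 4070 km.
Vis-viva: v = √[μ(2/r − 1/a_t)] = √[42830 × (2/4070 − 1/14075)] = 4.243 km/s.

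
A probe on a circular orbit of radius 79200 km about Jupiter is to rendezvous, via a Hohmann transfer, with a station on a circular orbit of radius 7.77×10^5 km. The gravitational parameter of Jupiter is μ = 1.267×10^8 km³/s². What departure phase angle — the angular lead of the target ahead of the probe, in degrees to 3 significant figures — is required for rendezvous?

Semi-major axis of the transfer orbit: a_t = (79200 + 7.770×10^5)/2 = 4.281×10^5 km.
Transfer time t = π√(a_t³/μ) = 78177 s.
Target angular speed ω₂ = √(μ/r₂³) = 1.6435×10^-5 rad/s.
Angle swept by the target during transfer: ω₂·t = 1.2848 rad = 73.61°.
The probe traverses 180° on the transfer ellipse, so the target must lead by 180° − 73.61° = 106°.

φ = 106°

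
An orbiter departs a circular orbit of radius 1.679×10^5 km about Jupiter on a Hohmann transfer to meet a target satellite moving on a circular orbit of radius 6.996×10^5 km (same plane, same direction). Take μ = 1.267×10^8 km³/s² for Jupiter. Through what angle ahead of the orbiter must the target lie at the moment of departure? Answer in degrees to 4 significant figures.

φ = 92.13°

Transfer-ellipse semi-major axis a_t = (r₁ + r₂)/2 = (1.679×10^5 + 6.996×10^5)/2 = 4.3375×10^5 km.
Transfer time t = π√(a_t³/μ) = 79730 s.
The target's mean motion on its circular orbit is ω₂ = √(μ/r₂³) = 1.9236×10^-5 rad/s.
Angle swept by the target during transfer: ω₂·t = 1.5337 rad = 87.87°.
The orbiter traverses 180° on the transfer ellipse, so the target must lead by 180° − 87.87° = 92.13°.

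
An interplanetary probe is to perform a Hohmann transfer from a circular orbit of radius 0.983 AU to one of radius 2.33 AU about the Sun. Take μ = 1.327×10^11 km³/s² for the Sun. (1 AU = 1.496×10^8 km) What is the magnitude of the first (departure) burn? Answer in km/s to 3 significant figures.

Δv₁ = 5.59 km/s

In km: r₁ = 0.983 × 1.496×10^8 = 1.470568×10^8 km; r₂ = 2.33 × 1.496×10^8 = 3.48568×10^8 km.
The Hohmann ellipse has a_t = (r₁ + r₂)/2 = 2.478124×10^8 km.
On the circular orbit at r = 1.470568×10^8 km, v_c = √(μ/r) = 30.040 km/s.
Transfer-orbit speed at the same r (vis-viva, a = a_t): v_t = √[μ(2/r − 1/a_t)] = 35.627 km/s.
Δv₁ = |v_t − v_c| = |35.627 − 30.040| = 5.587 km/s.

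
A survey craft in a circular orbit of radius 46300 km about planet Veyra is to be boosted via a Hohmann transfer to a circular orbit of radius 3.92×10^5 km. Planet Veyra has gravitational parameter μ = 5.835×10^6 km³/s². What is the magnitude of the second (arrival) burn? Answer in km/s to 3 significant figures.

Transfer-ellipse semi-major axis a_t = (r₁ + r₂)/2 = (46300 + 3.920×10^5)/2 = 2.1915×10^5 km.
On the circular orbit at r = 3.920×10^5 km, v_c = √(μ/r) = 3.858 km/s.
Vis-viva on the transfer ellipse at r = 3.920×10^5 km gives v_t = √[μ(2/r − 1/a_t)] = 1.773 km/s.
Δv₂ = |v_t − v_c| = |1.773 − 3.858| = 2.085 km/s.

Δv₂ = 2.08 km/s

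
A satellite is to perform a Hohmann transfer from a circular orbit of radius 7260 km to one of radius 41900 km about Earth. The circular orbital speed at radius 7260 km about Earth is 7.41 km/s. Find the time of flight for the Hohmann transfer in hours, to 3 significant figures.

From the circular-orbit relation v² = μ/r at r = 7260 km: μ = v²r = (7.41)² × 7260 = 3.98633×10^5 km³/s².
Semi-major axis of the transfer orbit: a_t = (7260 + 41900)/2 = 24580 km.
By Kepler's third law the transfer-orbit period is T = 2π√(a_t³/μ), so t = T/2 = 19180 s.
Converting: 19180 s ÷ 3600 s/hour = 5.33 hours.

t = 5.33 hours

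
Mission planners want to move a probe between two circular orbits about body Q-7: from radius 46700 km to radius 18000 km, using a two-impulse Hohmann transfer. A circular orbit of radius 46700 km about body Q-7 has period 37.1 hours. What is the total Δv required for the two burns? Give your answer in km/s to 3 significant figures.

From Kepler's third law T² = 4π²r³/μ at r = 46700 km, T = 37.1 hours = 37.1 × 3600 s = 1.3356×10^5 s: μ = 4π²r³/T² = 2.25402×10^5 km³/s².
The Hohmann ellipse has a_t = (r₁ + r₂)/2 = 32350 km.
Circular speed at r₁: v₁ = √(μ/r₁) = √(2.25402×10^5/46700) = 2.1970 km/s.
Transfer-orbit speed at r₁ (vis-viva): v_a = √[μ(2/r₁ − 1/a_t)] = 1.6388 km/s.
First burn Δv₁ = |v_a − v₁| = 0.5582 km/s.
At r₂, v₂ = √(μ/r₂) = 3.539 km/s.
Transfer-orbit speed at r₂: v_p = √[μ(2/r₂ − 1/a_t)] = 4.252 km/s.
Second burn Δv₂ = |v₂ − v_p| = 0.7130 km/s.
Δv = Δv₁ + Δv₂ = 0.5582 + 0.7130 = 1.271 km/s.

Δv = 1.27 km/s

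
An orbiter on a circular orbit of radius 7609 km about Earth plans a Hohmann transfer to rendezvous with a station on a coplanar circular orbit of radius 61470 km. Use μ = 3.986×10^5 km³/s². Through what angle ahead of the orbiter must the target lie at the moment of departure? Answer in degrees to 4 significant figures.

φ = 104.2°

Semi-major axis of the transfer orbit: a_t = (7609 + 61470)/2 = 34539.5 km.
The half-period of the transfer ellipse is t = π√(a_t³/μ) = 31941 s.
Target angular speed ω₂ = √(μ/r₂³) = 4.1426×10^-5 rad/s.
Angle swept by the target during transfer: ω₂·t = 1.3232 rad = 75.81°.
The orbiter traverses 180° on the transfer ellipse, so the target must lead by 180° − 75.81° = 104.2°.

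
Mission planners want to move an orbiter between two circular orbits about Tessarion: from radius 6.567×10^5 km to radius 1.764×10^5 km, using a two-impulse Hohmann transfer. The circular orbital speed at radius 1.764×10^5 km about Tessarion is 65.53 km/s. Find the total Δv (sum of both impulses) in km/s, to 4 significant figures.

Δv = 28.61 km/s

From the circular-orbit relation v² = μ/r at r = 1.764×10^5 km: μ = v²r = (65.53)² × 1.764×10^5 = 7.57494×10^8 km³/s².
The Hohmann ellipse has a_t = (r₁ + r₂)/2 = 4.1655×10^5 km.
At r₁ the circular-orbit speed is v₁ = √(μ/r₁) = 33.96 km/s.
Transfer-orbit speed at r₁ (vis-viva equation): v_a = √[μ(2/r₁ − 1/a_t)] = 22.10 km/s.
First burn Δv₁ = |v_a − v₁| = 11.86 km/s.
At r₂, v₂ = √(μ/r₂) = 65.53 km/s.
Transfer-orbit speed at r₂: v_p = √[μ(2/r₂ − 1/a_t)] = 82.28 km/s.
Second burn Δv₂ = |v₂ − v_p| = 16.75 km/s.
Total Δv = Δv₁ + Δv₂ = 28.61 km/s.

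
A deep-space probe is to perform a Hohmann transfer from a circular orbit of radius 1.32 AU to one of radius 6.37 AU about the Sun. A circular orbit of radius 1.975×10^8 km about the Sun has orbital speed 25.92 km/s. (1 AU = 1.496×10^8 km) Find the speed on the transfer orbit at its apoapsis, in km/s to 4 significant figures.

v = 6.914 km/s

From the circular-orbit relation v² = μ/r at r = 1.975×10^8 km: μ = v²r = (25.92)² × 1.975×10^8 = 1.32690×10^11 km³/s².
In km: r₁ = 1.32 × 1.496×10^8 = 1.97472×10^8 km; r₂ = 6.37 × 1.496×10^8 = 9.52952×10^8 km.
Semi-major axis of the transfer orbit: a_t = (1.97472×10^8 + 9.52952×10^8)/2 = 5.75212×10^8 km.
At apoapsis, r = 9.52952×10^8 km.
Applying v² = μ(2/r − 1/a_t): v = 6.914 km/s.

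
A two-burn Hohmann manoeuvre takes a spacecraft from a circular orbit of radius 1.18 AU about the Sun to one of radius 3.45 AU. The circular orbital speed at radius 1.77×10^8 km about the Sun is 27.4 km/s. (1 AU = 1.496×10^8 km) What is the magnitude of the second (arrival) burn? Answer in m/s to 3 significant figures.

From the circular-orbit relation v² = μ/r at r = 1.77×10^8 km: μ = v²r = (27.4)² × 1.77×10^8 = 1.32885×10^11 km³/s².
In km: r₁ = 1.18 × 1.496×10^8 = 1.76528×10^8 km; r₂ = 3.45 × 1.496×10^8 = 5.1612×10^8 km.
Semi-major axis of the transfer orbit: a_t = (1.76528×10^8 + 5.1612×10^8)/2 = 3.46324×10^8 km.
Circular speed at r = 5.1612×10^8 km: v_c = √(μ/r) = 16.05 km/s.
Vis-viva on the transfer ellipse at r = 5.1612×10^8 km gives v_t = √[μ(2/r − 1/a_t)] = 11.46 km/s.
Δv₂ = |v_t − v_c| = |11.46 − 16.05| = 4.590 km/s.

Δv₂ = 4590 m/s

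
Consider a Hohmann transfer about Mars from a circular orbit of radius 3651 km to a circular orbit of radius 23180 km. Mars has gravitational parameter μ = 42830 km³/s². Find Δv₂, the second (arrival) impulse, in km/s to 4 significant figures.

Δv₂ = 0.6502 km/s

Semi-major axis of the transfer orbit: a_t = (3651 + 23180)/2 = 13415.5 km.
On the circular orbit at r = 23180 km, v_c = √(μ/r) = 1.3593 km/s.
Vis-viva on the transfer ellipse at r = 23180 km gives v_t = √[μ(2/r − 1/a_t)] = 0.70912 km/s.
Δv₂ = |v_t − v_c| = |0.70912 − 1.3593| = 0.6502 km/s.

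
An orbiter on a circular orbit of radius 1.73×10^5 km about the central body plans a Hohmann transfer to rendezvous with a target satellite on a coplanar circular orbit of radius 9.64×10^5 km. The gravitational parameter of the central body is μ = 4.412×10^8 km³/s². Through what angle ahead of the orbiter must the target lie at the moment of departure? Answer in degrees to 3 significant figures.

Semi-major axis of the transfer orbit: a_t = (1.730×10^5 + 9.640×10^5)/2 = 5.685×10^5 km.
Transfer time t = π√(a_t³/μ) = 64110.3 s.
Target angular speed ω₂ = √(μ/r₂³) = 2.21923×10^-5 rad/s.
Angle swept by the target during transfer: ω₂·t = 1.4228 rad = 81.52°.
The orbiter traverses 180° on the transfer ellipse, so the target must lead by 180° − 81.52° = 98.5°.

φ = 98.5°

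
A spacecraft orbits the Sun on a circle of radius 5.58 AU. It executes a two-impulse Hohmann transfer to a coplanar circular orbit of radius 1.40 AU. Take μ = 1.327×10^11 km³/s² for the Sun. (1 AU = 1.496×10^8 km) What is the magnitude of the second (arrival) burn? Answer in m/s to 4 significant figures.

Δv₂ = 6657 m/s

In km: r₁ = 5.58 × 1.496×10^8 = 8.34768×10^8 km; r₂ = 1.40 × 1.496×10^8 = 2.0944×10^8 km.
The Hohmann ellipse has a_t = (r₁ + r₂)/2 = 5.22104×10^8 km.
Circular speed at r = 2.0944×10^8 km: v_c = √(μ/r) = 25.171 km/s.
Vis-viva on the transfer ellipse at r = 2.0944×10^8 km gives v_t = √[μ(2/r − 1/a_t)] = 31.828 km/s.
Δv₂ = |v_t − v_c| = |31.828 − 25.171| = 6.657 km/s.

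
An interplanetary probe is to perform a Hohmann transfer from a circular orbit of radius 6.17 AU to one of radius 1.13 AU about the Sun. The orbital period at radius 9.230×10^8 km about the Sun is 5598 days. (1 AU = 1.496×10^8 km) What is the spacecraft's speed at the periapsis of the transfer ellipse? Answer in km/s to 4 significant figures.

From Kepler's third law T² = 4π²r³/μ at r = 9.230×10^8 km, T = 5598 days = 5598 × 86400 s = 4.836672×10^8 s: μ = 4π²r³/T² = 1.32700×10^11 km³/s².
In km: r₁ = 6.17 × 1.496×10^8 = 9.23032×10^8 km; r₂ = 1.13 × 1.496×10^8 = 1.69048×10^8 km.
Semi-major axis of the transfer orbit: a_t = (9.23032×10^8 + 1.69048×10^8)/2 = 5.4604×10^8 km.
The periapsis of the transfer ellipse is at r = 1.69048×10^8 km.
Vis-viva: v = √[μ(2/r − 1/a_t)] = √[1.32700×10^11 × (2/1.69048×10^8 − 1/5.4604×10^8)] = 36.43 km/s.

v = 36.43 km/s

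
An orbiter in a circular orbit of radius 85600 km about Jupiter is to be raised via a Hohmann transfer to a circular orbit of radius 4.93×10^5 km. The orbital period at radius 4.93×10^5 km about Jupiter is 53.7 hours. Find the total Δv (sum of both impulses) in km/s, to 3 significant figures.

Δv = 19.1 km/s

From Kepler's third law T² = 4π²r³/μ at r = 4.93×10^5 km, T = 53.7 hours = 53.7 × 3600 s = 1.9332×10^5 s: μ = 4π²r³/T² = 1.26575×10^8 km³/s².
Semi-major axis of the transfer orbit: a_t = (85600 + 4.930×10^5)/2 = 2.893×10^5 km.
At r₁ the circular-orbit speed is v₁ = √(μ/r₁) = 38.454 km/s.
On the transfer ellipse at r₁, vis-viva gives v_p = √[μ(2/r₁ − 1/a_t)] = 50.198 km/s.
First burn Δv₁ = |v_p − v₁| = 11.74 km/s.
At r₂, v₂ = √(μ/r₂) = 16.023 km/s.
Transfer-orbit speed at r₂: v_a = √[μ(2/r₂ − 1/a_t)] = 8.7159 km/s.
Second burn Δv₂ = |v₂ − v_a| = 7.307 km/s.
Total Δv = Δv₁ + Δv₂ = 19.05 km/s.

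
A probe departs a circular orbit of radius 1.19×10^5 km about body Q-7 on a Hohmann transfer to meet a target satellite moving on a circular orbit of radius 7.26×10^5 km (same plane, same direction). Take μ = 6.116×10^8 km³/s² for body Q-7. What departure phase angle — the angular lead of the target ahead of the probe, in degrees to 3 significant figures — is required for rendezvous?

φ = 100°

Transfer-ellipse semi-major axis a_t = (r₁ + r₂)/2 = (1.190×10^5 + 7.260×10^5)/2 = 4.225×10^5 km.
Transfer time t = π√(a_t³/μ) = 34886 s.
The target's mean motion on its circular orbit is ω₂ = √(μ/r₂³) = 3.9979×10^-5 rad/s.
Angle swept by the target during transfer: ω₂·t = 1.3947 rad = 79.91°.
The probe traverses 180° on the transfer ellipse, so the target must lead by 180° − 79.91° = 100°.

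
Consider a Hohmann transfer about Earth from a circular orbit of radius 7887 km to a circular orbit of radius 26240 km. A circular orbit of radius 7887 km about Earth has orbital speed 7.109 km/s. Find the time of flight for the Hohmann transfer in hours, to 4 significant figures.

From the circular-orbit relation v² = μ/r at r = 7887 km: μ = v²r = (7.109)² × 7887 = 3.98592×10^5 km³/s².
Transfer-ellipse semi-major axis a_t = (r₁ + r₂)/2 = (7887 + 26240)/2 = 17063.5 km.
Transfer time t = π√(a_t³/μ) = π√((17063.5)³ / 3.98592×10^5) = 11090 s.
Converting: 11090 s ÷ 3600 s/hour = 3.081 hours.

t = 3.081 hours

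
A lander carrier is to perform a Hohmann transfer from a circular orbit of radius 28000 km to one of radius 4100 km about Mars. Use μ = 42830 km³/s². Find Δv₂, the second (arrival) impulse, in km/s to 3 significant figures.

Δv₂ = 1.04 km/s

Transfer-ellipse semi-major axis a_t = (r₁ + r₂)/2 = (28000 + 4100)/2 = 16050 km.
On the circular orbit at r = 4100 km, v_c = √(μ/r) = 3.232 km/s.
Vis-viva on the transfer ellipse at r = 4100 km gives v_t = √[μ(2/r − 1/a_t)] = 4.269 km/s.
Δv₂ = |v_t − v_c| = |4.269 − 3.232| = 1.037 km/s.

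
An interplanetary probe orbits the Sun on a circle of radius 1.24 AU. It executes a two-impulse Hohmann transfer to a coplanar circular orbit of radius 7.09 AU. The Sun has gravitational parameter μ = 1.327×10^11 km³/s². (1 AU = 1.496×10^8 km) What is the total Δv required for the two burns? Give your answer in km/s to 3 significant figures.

Δv = 13.2 km/s

In km: r₁ = 1.24 × 1.496×10^8 = 1.85504×10^8 km; r₂ = 7.09 × 1.496×10^8 = 1.060664×10^9 km.
The Hohmann ellipse has a_t = (r₁ + r₂)/2 = 6.23084×10^8 km.
Circular speed at r₁: v₁ = √(μ/r₁) = √(1.327×10^11/1.85504×10^8) = 26.75 km/s.
On the transfer ellipse at r₁, vis-viva equation gives v_p = √[μ(2/r₁ − 1/a_t)] = 34.90 km/s.
First burn Δv₁ = |v_p − v₁| = 8.150 km/s.
Circular speed at r₂: v₂ = √(μ/r₂) = 11.185 km/s.
Transfer-orbit speed at r₂: v_a = √[μ(2/r₂ − 1/a_t)] = 6.1031 km/s.
Second burn Δv₂ = |v₂ − v_a| = 5.082 km/s.
Δv = Δv₁ + Δv₂ = 8.150 + 5.082 = 13.23 km/s.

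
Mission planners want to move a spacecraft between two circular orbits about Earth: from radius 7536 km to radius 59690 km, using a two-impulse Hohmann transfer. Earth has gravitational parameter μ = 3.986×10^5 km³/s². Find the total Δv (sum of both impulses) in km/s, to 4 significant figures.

Δv = 3.779 km/s

Semi-major axis of the transfer orbit: a_t = (7536 + 59690)/2 = 33613 km.
Circular speed at r₁: v₁ = √(μ/r₁) = √(3.986×10^5/7536) = 7.2727424 km/s.
On the transfer ellipse at r₁, v² = μ(2/r − 1/a) gives v_p = √[μ(2/r₁ − 1/a_t)] = 9.6915972 km/s.
First burn Δv₁ = |v_p − v₁| = 2.41885 km/s.
At r₂, v₂ = √(μ/r₂) = 2.58415 km/s.
Transfer-orbit speed at r₂: v_a = √[μ(2/r₂ − 1/a_t)] = 1.22359 km/s.
Second burn Δv₂ = |v₂ − v_a| = 1.36056 km/s.
Total Δv = Δv₁ + Δv₂ = 3.779 km/s.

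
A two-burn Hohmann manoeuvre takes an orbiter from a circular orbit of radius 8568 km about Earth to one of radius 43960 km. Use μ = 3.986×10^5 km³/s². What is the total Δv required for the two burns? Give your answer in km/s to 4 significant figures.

Δv = 3.295 km/s

Semi-major axis of the transfer orbit: a_t = (8568 + 43960)/2 = 26264 km.
Circular speed at r₁: v₁ = √(μ/r₁) = √(3.986×10^5/8568) = 6.82070 km/s.
On the transfer ellipse at r₁, vis-viva gives v_p = √[μ(2/r₁ − 1/a_t)] = 8.82424 km/s.
First burn Δv₁ = |v_p − v₁| = 2.004 km/s.
At r₂, v₂ = √(μ/r₂) = 3.011 km/s.
Transfer-orbit speed at r₂: v_a = √[μ(2/r₂ − 1/a_t)] = 1.720 km/s.
Second burn Δv₂ = |v₂ − v_a| = 1.291 km/s.
Total Δv = Δv₁ + Δv₂ = 3.295 km/s.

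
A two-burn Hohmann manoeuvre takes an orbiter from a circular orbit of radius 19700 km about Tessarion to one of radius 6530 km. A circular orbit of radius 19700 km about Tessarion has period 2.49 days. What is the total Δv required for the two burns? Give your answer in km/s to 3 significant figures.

Δv = 0.395 km/s

From Kepler's third law T² = 4π²r³/μ at r = 19700 km, T = 2.49 days = 2.49 × 86400 s = 2.15136×10^5 s: μ = 4π²r³/T² = 6521.27 km³/s².
The Hohmann ellipse has a_t = (r₁ + r₂)/2 = 13115 km.
Circular speed at r₁: v₁ = √(μ/r₁) = √(6521.27/19700) = 0.5754 km/s.
On the transfer ellipse at r₁, vis-viva gives v_a = √[μ(2/r₁ − 1/a_t)] = 0.4060 km/s.
First burn Δv₁ = |v_a − v₁| = 0.1694 km/s.
At r₂, v₂ = √(μ/r₂) = 0.999331 km/s.
Transfer-orbit speed at r₂: v_p = √[μ(2/r₂ − 1/a_t)] = 1.22478 km/s.
Second burn Δv₂ = |v₂ − v_p| = 0.2254 km/s.
Total Δv = Δv₁ + Δv₂ = 0.3948 km/s.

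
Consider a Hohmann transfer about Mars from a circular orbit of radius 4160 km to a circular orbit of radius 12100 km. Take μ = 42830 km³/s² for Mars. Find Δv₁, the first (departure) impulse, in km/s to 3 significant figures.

Transfer-ellipse semi-major axis a_t = (r₁ + r₂)/2 = (4160 + 12100)/2 = 8130 km.
On the circular orbit at r = 4160 km, v_c = √(μ/r) = 3.2087 km/s.
Transfer-orbit speed at the same r (vis-viva, a = a_t): v_t = √[μ(2/r − 1/a_t)] = 3.9145 km/s.
Δv₁ = |v_t − v_c| = |3.9145 − 3.2087| = 0.7058 km/s.

Δv₁ = 0.706 km/s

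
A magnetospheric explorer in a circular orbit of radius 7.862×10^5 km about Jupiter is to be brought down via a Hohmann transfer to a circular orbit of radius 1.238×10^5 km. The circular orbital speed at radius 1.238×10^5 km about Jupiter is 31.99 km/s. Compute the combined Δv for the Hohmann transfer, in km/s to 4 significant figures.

From the circular-orbit relation v² = μ/r at r = 1.238×10^5 km: μ = v²r = (31.99)² × 1.238×10^5 = 1.26692×10^8 km³/s².
Transfer-ellipse semi-major axis a_t = (r₁ + r₂)/2 = (7.862×10^5 + 1.238×10^5)/2 = 4.550×10^5 km.
Circular speed at r₁: v₁ = √(μ/r₁) = √(1.26692×10^8/7.862×10^5) = 12.6943 km/s.
Transfer-orbit speed at r₁ (v² = μ(2/r − 1/a)): v_a = √[μ(2/r₁ − 1/a_t)] = 6.62160 km/s.
First burn Δv₁ = |v_a − v₁| = 6.073 km/s.
Circular speed at r₂: v₂ = √(μ/r₂) = 31.99 km/s.
Transfer-orbit speed at r₂: v_p = √[μ(2/r₂ − 1/a_t)] = 42.05 km/s.
Second burn Δv₂ = |v₂ − v_p| = 10.06 km/s.
Total Δv = Δv₁ + Δv₂ = 16.13 km/s.

Δv = 16.13 km/s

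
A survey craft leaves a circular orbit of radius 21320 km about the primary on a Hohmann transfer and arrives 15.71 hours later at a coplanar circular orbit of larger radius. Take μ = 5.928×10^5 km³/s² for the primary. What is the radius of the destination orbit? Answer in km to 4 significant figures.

Transfer time t = 15.71 hours = 56556 s, and t = π√(a_t³/μ).
So a_t = (μ t²/π²)^(1/3) = (5.928×10^5 × (56556)² / π²)^(1/3) = 57702 km.
Since a_t = (r₁ + r₂)/2, r₂ = 2a_t − r₁ = 2×57702 − 21320 = 94084 km.

r₂ = 94080 km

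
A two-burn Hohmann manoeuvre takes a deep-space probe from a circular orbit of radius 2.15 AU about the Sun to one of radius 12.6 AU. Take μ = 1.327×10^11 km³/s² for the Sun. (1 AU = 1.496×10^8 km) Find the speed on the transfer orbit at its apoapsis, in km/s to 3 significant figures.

v = 4.53 km/s

In km: r₁ = 2.15 × 1.496×10^8 = 3.2164×10^8 km; r₂ = 12.6 × 1.496×10^8 = 1.88496×10^9 km.
Semi-major axis of the transfer orbit: a_t = (3.2164×10^8 + 1.88496×10^9)/2 = 1.1033×10^9 km.
The apoapsis of the transfer ellipse is at r = 1.88496×10^9 km.
Applying v² = μ(2/r − 1/a_t): v = 4.530 km/s.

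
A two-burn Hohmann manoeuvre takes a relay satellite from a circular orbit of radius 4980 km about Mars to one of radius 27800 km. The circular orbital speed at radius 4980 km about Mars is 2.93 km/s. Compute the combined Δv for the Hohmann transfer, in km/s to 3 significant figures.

Δv = 1.44 km/s

From the circular-orbit relation v² = μ/r at r = 4980 km: μ = v²r = (2.93)² × 4980 = 42752.8 km³/s².
The Hohmann ellipse has a_t = (r₁ + r₂)/2 = 16390 km.
Circular speed at r₁: v₁ = √(μ/r₁) = √(42752.8/4980) = 2.9300 km/s.
On the transfer ellipse at r₁, vis-viva gives v_p = √[μ(2/r₁ − 1/a_t)] = 3.8159 km/s.
First burn Δv₁ = |v_p − v₁| = 0.8859 km/s.
At r₂, v₂ = √(μ/r₂) = 1.2401 km/s.
Transfer-orbit speed at r₂: v_a = √[μ(2/r₂ − 1/a_t)] = 0.68357 km/s.
Second burn Δv₂ = |v₂ − v_a| = 0.5565 km/s.
Δv = Δv₁ + Δv₂ = 0.8859 + 0.5565 = 1.442 km/s.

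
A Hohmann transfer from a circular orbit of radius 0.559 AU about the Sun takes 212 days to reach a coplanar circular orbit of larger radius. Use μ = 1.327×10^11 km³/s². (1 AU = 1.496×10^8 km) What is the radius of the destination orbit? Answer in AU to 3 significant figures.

In km: r₁ = 0.559 × 1.496×10^8 = 8.36264×10^7 km.
Transfer time t = 212 days = 1.83168×10^7 s, and t = π√(a_t³/μ).
So a_t = (μ t²/π²)^(1/3) = (1.327×10^11 × (1.83168×10^7)² / π²)^(1/3) = 1.6523×10^8 km.
Since a_t = (r₁ + r₂)/2, r₂ = 2a_t − r₁ = 2×1.6523×10^8 − 8.36264×10^7 = 2.468336×10^8 km.
In AU: r₂ = 2.468336×10^8 / 1.496×10^8 = 1.65 AU.

r₂ = 1.65 AU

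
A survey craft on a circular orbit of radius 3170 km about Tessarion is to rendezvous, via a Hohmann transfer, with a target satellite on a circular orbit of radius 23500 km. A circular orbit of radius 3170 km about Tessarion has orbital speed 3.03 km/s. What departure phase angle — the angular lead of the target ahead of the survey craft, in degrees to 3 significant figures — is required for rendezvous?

From the circular-orbit relation v² = μ/r at r = 3170 km: μ = v²r = (3.03)² × 3170 = 29103.5 km³/s².
Transfer-ellipse semi-major axis a_t = (r₁ + r₂)/2 = (3170 + 23500)/2 = 13335 km.
Transfer time t = π√(a_t³/μ) = 28357 s.
The target's mean motion on its circular orbit is ω₂ = √(μ/r₂³) = 4.7356×10^-5 rad/s.
Angle swept by the target during transfer: ω₂·t = 1.3429 rad = 76.94°.
The survey craft traverses 180° on the transfer ellipse, so the target must lead by 180° − 76.94° = 103°.

φ = 103°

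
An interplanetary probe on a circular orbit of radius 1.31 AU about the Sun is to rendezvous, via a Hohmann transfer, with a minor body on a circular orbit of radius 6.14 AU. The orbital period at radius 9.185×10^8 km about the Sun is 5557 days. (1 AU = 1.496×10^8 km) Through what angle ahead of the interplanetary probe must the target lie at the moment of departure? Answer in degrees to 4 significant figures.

φ = 94.94°

From Kepler's third law T² = 4π²r³/μ at r = 9.185×10^8 km, T = 5557 days = 5557 × 86400 s = 4.801248×10^8 s: μ = 4π²r³/T² = 1.32706×10^11 km³/s².
In km: r₁ = 1.31 × 1.496×10^8 = 1.95976×10^8 km; r₂ = 6.14 × 1.496×10^8 = 9.18544×10^8 km.
Transfer-ellipse semi-major axis a_t = (r₁ + r₂)/2 = (1.95976×10^8 + 9.18544×10^8)/2 = 5.5726×10^8 km.
The half-period of the transfer ellipse is t = π√(a_t³/μ) = 1.13447×10^8 s.
Target angular speed ω₂ = √(μ/r₂³) = 1.30856×10^-8 rad/s.
Angle swept by the target during transfer: ω₂·t = 1.4845 rad = 85.06°.
The interplanetary probe traverses 180° on the transfer ellipse, so the target must lead by 180° − 85.06° = 94.94°.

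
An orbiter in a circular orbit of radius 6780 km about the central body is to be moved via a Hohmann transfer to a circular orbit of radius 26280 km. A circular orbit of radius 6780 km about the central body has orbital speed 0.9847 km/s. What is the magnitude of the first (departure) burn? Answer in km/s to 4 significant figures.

From the circular-orbit relation v² = μ/r at r = 6780 km: μ = v²r = (0.9847)² × 6780 = 6574.12 km³/s².
Transfer-ellipse semi-major axis a_t = (r₁ + r₂)/2 = (6780 + 26280)/2 = 16530 km.
On the circular orbit at r = 6780 km, v_c = √(μ/r) = 0.98470 km/s.
Transfer-orbit speed at the same r (vis-viva, a = a_t): v_t = √[μ(2/r − 1/a_t)] = 1.2416 km/s.
Δv₁ = |v_t − v_c| = |1.2416 − 0.98470| = 0.2569 km/s.

Δv₁ = 0.2569 km/s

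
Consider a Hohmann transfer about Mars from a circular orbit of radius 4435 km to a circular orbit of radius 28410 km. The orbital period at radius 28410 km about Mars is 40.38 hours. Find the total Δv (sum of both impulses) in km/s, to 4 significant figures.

Δv = 1.570 km/s

From Kepler's third law T² = 4π²r³/μ at r = 28410 km, T = 40.38 hours = 40.38 × 3600 s = 1.45368×10^5 s: μ = 4π²r³/T² = 42838.7 km³/s².
Transfer-ellipse semi-major axis a_t = (r₁ + r₂)/2 = (4435 + 28410)/2 = 16422.5 km.
Circular speed at r₁: v₁ = √(μ/r₁) = √(42838.7/4435) = 3.107929 km/s.
Transfer-orbit speed at r₁ (vis-viva): v_p = √[μ(2/r₁ − 1/a_t)] = 4.087776 km/s.
First burn Δv₁ = |v_p − v₁| = 0.9798 km/s.
At r₂, v₂ = √(μ/r₂) = 1.22795 km/s.
Transfer-orbit speed at r₂: v_a = √[μ(2/r₂ − 1/a_t)] = 0.638130 km/s.
Second burn Δv₂ = |v₂ − v_a| = 0.5898 km/s.
Total Δv = Δv₁ + Δv₂ = 1.570 km/s.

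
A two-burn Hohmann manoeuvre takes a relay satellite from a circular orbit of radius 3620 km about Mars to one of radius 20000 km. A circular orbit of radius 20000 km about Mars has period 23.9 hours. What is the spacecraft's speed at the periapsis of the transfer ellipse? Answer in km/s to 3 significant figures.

v = 4.47 km/s

From Kepler's third law T² = 4π²r³/μ at r = 20000 km, T = 23.9 hours = 23.9 × 3600 s = 86040 s: μ = 4π²r³/T² = 42662.8 km³/s².
The Hohmann ellipse has a_t = (r₁ + r₂)/2 = 11810 km.
At periapsis, r = 3620 km.
Vis-viva: v = √[μ(2/r − 1/a_t)] = √[42662.8 × (2/3620 − 1/11810)] = 4.467 km/s.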